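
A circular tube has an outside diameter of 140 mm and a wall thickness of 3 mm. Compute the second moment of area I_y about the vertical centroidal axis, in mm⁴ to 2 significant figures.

Treat the section as a set of non-overlapping primitives; coordinates are from the bounding-box lower-left.
Outer circle: ⌀140, A = 15 394 mm², x = 70 mm, Ī = 18 857 410 mm⁴.
Bore (subtracted): ⌀134, A = 14 103 mm², x = 70 mm, Ī = 15 826 653 mm⁴.
By symmetry the centroid is at mid-width, x̄ = 70 mm.
All pieces are centred on the vertical centroidal axis, so I = ΣĪ (holes subtracted) = 3 030 756 mm⁴.

I_y ≈ 3.0 × 10⁶ mm⁴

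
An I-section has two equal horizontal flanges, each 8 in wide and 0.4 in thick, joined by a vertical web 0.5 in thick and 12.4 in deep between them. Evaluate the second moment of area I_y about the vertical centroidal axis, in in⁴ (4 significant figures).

Decompose the section into non-overlapping parts with the origin at the bottom-left of its bounding rectangle.
Bottom flange: 8 × 0.4, A = 3.2 in², x = 4 in, Ī = 17.0667 in⁴.
Web: 0.5 × 12.4, A = 6.2 in², x = 4 in, Ī = 0.129167 in⁴.
Top flange: 8 × 0.4, A = 3.2 in², x = 4 in, Ī = 17.0667 in⁴.
By symmetry the centroid is at mid-width, x̄ = 4 in.
All pieces are centred on the vertical centroidal axis, so I = ΣĪ = 34.2625 in⁴.

I_y ≈ 34.26 in⁴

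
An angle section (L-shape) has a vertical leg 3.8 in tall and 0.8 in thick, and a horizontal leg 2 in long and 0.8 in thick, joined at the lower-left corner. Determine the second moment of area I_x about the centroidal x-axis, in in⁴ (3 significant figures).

I_x ≈ 5.35 in⁴

Treat the section as a set of non-overlapping primitives; coordinates are from the bounding-box lower-left.
Vertical leg: 0.8 × 3.8, A = 3.04 in², y = 1.9 in, Ī = 3.6581 in⁴.
Horizontal leg (remainder): 1.2 × 0.8, A = 0.96 in², y = 0.4 in, Ī = 0.0512 in⁴.
Centroid: ȳ = ΣA·y / ΣA = 1.54 in.
Transfer each piece to the centroidal x-axis using Ī + A·d² with d = y − 1.54:
  vertical leg: d = 0.36 in → contributes +4.0521 in⁴
  horizontal leg (remainder): d = -1.14 in → contributes +1.2988 in⁴
Total I = 5.3509 in⁴.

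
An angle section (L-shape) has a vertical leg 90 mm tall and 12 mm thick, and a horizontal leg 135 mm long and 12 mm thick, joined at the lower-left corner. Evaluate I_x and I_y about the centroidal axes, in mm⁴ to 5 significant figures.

I_x ≈ 1.6953 × 10⁶ mm⁴, I_y ≈ 4.7154 × 10⁶ mm⁴

Break the section into simple shapes (no overlaps), measuring from the bottom-left corner of the bounding box.
Vertical leg: 12 × 90, A = 1 080 mm², y = 45 mm, Ī = 729 000 mm⁴.
Horizontal leg (remainder): 123 × 12, A = 1 476 mm², y = 6 mm, Ī = 17 712 mm⁴.
Centroid: ȳ = ΣA·y / ΣA = 22.47887 mm.
Transfer each piece to the centroidal x-axis using Ī + A·d² with d = y − 22.47887:
  vertical leg: d = 22.52113 mm → contributes +1 276 777 mm⁴
  horizontal leg (remainder): d = -16.47887 mm → contributes +418524.6 mm⁴
Total I = 1 695 302 mm⁴.
For the y-axis: x̄ = 44.97887 mm.
Repeating about the centroidal y-axis gives I_y = 4 715 387 mm⁴.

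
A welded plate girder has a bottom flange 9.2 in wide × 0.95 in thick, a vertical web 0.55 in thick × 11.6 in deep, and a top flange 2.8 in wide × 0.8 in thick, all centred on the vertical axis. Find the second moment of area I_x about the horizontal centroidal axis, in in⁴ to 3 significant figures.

Split into non-overlapping primitives; take the origin at the lower-left of the bounding box.
Bottom plate: 9.2 × 0.95, A = 8.74 in², y = 0.475 in, Ī = 0.65732 in⁴.
Web plate: 0.55 × 11.6, A = 6.38 in², y = 6.75 in, Ī = 71.541 in⁴.
Top plate: 2.8 × 0.8, A = 2.24 in², y = 12.95 in, Ī = 0.11947 in⁴.
Centroid: ȳ = ΣA·y / ΣA = 4.3908 in.
Transfer each piece to the horizontal centroidal axis using Ī + A·d² with d = y − 4.3908:
  bottom plate: d = -3.9158 in → contributes +134.67 in⁴
  web plate: d = 2.3592 in → contributes +107.05 in⁴
  top plate: d = 8.5592 in → contributes +164.22 in⁴
Total I = 405.94 in⁴.

I_x ≈ 406 in⁴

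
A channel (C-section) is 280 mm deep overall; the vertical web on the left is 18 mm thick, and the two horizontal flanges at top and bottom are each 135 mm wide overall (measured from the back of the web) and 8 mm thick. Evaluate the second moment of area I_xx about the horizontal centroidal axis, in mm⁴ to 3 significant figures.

Treat the section as a set of non-overlapping primitives; coordinates are from the bounding-box lower-left.
Web: 18 × 280, A = 5 040 mm², y = 140 mm, Ī = 32 928 000 mm⁴.
Top flange (beyond web): 117 × 8, A = 936 mm², y = 276 mm, Ī = 4 992 mm⁴.
Bottom flange (beyond web): 117 × 8, A = 936 mm², y = 4 mm, Ī = 4 992 mm⁴.
By symmetry the centroid is at mid-height, ȳ = 140 mm.
Transfer each piece to the horizontal centroidal axis using Ī + A·d² with d = y − 140:
  web: d = 0 mm → contributes +32 928 000 mm⁴
  top flange (beyond web): d = 136 mm → contributes +17 317 248 mm⁴
  bottom flange (beyond web): d = -136 mm → contributes +17 317 248 mm⁴
Total I = 67 562 496 mm⁴.

I_xx ≈ 6.76 × 10⁷ mm⁴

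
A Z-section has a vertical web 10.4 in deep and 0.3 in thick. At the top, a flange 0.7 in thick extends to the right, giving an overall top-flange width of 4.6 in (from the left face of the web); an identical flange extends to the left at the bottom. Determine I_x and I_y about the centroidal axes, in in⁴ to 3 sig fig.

Split into non-overlapping primitives; take the origin at the lower-left of the bounding box.
Web: 0.3 × 10.4, A = 3.12 in², y = 5.2 in, Ī = 28.122 in⁴.
Top flange (beyond web): 4.3 × 0.7, A = 3.01 in², y = 10.05 in, Ī = 0.12291 in⁴.
Bottom flange (beyond web): 4.3 × 0.7, A = 3.01 in², y = 0.35 in, Ī = 0.12291 in⁴.
Centroid: ȳ = ΣA·y / ΣA = 5.2 in.
Transfer each piece to the centroidal x-axis using Ī + A·d² with d = y − 5.2:
  web: d = 0 in → contributes +28.122 in⁴
  top flange (beyond web): d = 4.85 in → contributes +70.926 in⁴
  bottom flange (beyond web): d = -4.85 in → contributes +70.926 in⁴
Total I = 169.97 in⁴.
For the y-axis: x̄ = 4.45 in.
Repeating about the centroidal y-axis gives I_y = 41.145 in⁴.

I_x ≈ 170 in⁴, I_y ≈ 41.1 in⁴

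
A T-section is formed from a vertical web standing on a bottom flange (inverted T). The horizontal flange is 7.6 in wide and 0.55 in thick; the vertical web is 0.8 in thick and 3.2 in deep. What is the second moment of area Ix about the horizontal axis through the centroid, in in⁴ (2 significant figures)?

Ix ≈ 7.9 in⁴

Split into non-overlapping primitives; take the origin at the lower-left of the bounding box.
Flange: 7.6 × 0.55, A = 4.18 in², y = 0.275 in, Ī = 0.1054 in⁴.
Web: 0.8 × 3.2, A = 2.56 in², y = 2.15 in, Ī = 2.185 in⁴.
Centroid: ȳ = ΣA·y / ΣA = 0.9872 in.
Transfer each piece to the horizontal axis through the centroid using Ī + A·d² with d = y − 0.9872:
  flange: d = -0.7122 in → contributes +2.225 in⁴
  web: d = 1.163 in → contributes +5.646 in⁴
Total I = 7.872 in⁴.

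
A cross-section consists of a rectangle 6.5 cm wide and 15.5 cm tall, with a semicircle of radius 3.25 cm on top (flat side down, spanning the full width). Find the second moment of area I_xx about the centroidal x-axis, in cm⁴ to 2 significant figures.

I_xx ≈ 3200 cm⁴

Decompose the section into non-overlapping parts with the origin at the bottom-left of its bounding rectangle.
Rectangular body: 6.5 × 15.5, A = 100.8 cm², y = 7.75 cm, Ī = 2 017 cm⁴.
Semicircular cap: semicircle r = 3.25, A = 16.59 cm², y = 16.88 cm, Ī = 12.25 cm⁴.
Centroid: ȳ = ΣA·y / ΣA = 9.041 cm.
Transfer each piece to the centroidal x-axis using Ī + A·d² with d = y − 9.041:
  rectangular body: d = -1.291 cm → contributes +2 185 cm⁴
  semicircular cap: d = 7.838 cm → contributes +1 032 cm⁴
Total I = 3 217 cm⁴.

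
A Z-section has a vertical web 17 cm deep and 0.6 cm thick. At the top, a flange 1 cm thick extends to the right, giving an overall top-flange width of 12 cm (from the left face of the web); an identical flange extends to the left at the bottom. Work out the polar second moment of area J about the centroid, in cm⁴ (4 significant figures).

Treat the section as a set of non-overlapping primitives; coordinates are from the bounding-box lower-left.
Web: 0.6 × 17, A = 10.2 cm², y = 8.5 cm, Ī = 245.65 cm⁴.
Top flange (beyond web): 11.4 × 1, A = 11.4 cm², y = 16.5 cm, Ī = 0.95 cm⁴.
Bottom flange (beyond web): 11.4 × 1, A = 11.4 cm², y = 0.5 cm, Ī = 0.95 cm⁴.
Centroid: ȳ = ΣA·y / ΣA = 8.5 cm.
Transfer each piece to the centroidal x-axis using Ī + A·d² with d = y − 8.5:
  web: d = 0 cm → contributes +245.65 cm⁴
  top flange (beyond web): d = 8 cm → contributes +730.55 cm⁴
  bottom flange (beyond web): d = -8 cm → contributes +730.55 cm⁴
Total I = 1706.75 cm⁴.
For the y-axis: x̄ = 11.7 cm.
Repeating about the centroidal y-axis gives I_y = 1068.03 cm⁴.
Polar second moment: J = I_x + I_y = 2774.78 cm⁴.

J ≈ 2775 cm⁴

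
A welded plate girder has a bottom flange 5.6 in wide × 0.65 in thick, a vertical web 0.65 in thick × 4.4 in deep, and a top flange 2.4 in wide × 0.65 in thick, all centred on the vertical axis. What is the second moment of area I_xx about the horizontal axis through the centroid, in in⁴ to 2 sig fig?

Decompose the section into non-overlapping parts with the origin at the bottom-left of its bounding rectangle.
Bottom plate: 5.6 × 0.65, A = 3.64 in², y = 0.325 in, Ī = 0.1282 in⁴.
Web plate: 0.65 × 4.4, A = 2.86 in², y = 2.85 in, Ī = 4.614 in⁴.
Top plate: 2.4 × 0.65, A = 1.56 in², y = 5.375 in, Ī = 0.05493 in⁴.
Centroid: ȳ = ΣA·y / ΣA = 2.198 in.
Transfer each piece to the horizontal axis through the centroid using Ī + A·d² with d = y − 2.198:
  bottom plate: d = -1.873 in → contributes +12.9 in⁴
  web plate: d = 0.6516 in → contributes +5.828 in⁴
  top plate: d = 3.177 in → contributes +15.8 in⁴
Total I = 34.53 in⁴.

I_xx ≈ 35 in⁴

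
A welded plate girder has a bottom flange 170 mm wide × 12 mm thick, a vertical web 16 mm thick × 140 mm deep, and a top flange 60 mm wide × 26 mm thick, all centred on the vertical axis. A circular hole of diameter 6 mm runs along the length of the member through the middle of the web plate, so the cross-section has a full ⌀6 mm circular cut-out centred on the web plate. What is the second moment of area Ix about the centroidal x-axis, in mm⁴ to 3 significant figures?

Decompose the section into non-overlapping parts with the origin at the bottom-left of its bounding rectangle.
Bottom plate: 170 × 12, A = 2 040 mm², y = 6 mm, Ī = 24 480 mm⁴.
Web plate: 16 × 140, A = 2 240 mm², y = 82 mm, Ī = 3 658 667 mm⁴.
Top plate: 60 × 26, A = 1 560 mm², y = 165 mm, Ī = 87 880 mm⁴.
Hole (subtracted): ⌀6, A = 28.274 mm², y = 82 mm, Ī = 63.617 mm⁴.
Centroid: ȳ = ΣA·y / ΣA = 77.602 mm.
Transfer each piece to the centroidal x-axis using Ī + A·d² with d = y − 77.602:
  bottom plate: d = -71.602 mm → contributes +10 483 245 mm⁴
  web plate: d = 4.398 mm → contributes +3 701 994 mm⁴
  top plate: d = 87.398 mm → contributes +12 003 802 mm⁴
  hole: d = 4.398 mm → contributes −610.51 mm⁴
Total I = 26 188 430 mm⁴.

Ix ≈ 2.62 × 10⁷ mm⁴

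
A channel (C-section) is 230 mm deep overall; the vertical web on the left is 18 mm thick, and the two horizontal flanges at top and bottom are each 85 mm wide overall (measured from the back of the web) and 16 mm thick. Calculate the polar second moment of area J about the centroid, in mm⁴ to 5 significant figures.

Treat the section as a set of non-overlapping primitives; coordinates are from the bounding-box lower-left.
Web: 18 × 230, A = 4 140 mm², y = 115 mm, Ī = 18 250 500 mm⁴.
Top flange (beyond web): 67 × 16, A = 1 072 mm², y = 222 mm, Ī = 22869.33 mm⁴.
Bottom flange (beyond web): 67 × 16, A = 1 072 mm², y = 8 mm, Ī = 22869.33 mm⁴.
By symmetry the centroid is at mid-height, ȳ = 115 mm.
Transfer each piece to the centroidal x-axis using Ī + A·d² with d = y − 115:
  web: d = 0 mm → contributes +18 250 500 mm⁴
  top flange (beyond web): d = 107 mm → contributes +12 296 197 mm⁴
  bottom flange (beyond web): d = -107 mm → contributes +12 296 197 mm⁴
Total I = 42 842 895 mm⁴.
For the y-axis: x̄ = 23.50032 mm.
Repeating about the centroidal y-axis gives I_y = 3 465 146 mm⁴.
Polar second moment: J = I_x + I_y = 46 308 040 mm⁴.

J ≈ 4.6308 × 10⁷ mm⁴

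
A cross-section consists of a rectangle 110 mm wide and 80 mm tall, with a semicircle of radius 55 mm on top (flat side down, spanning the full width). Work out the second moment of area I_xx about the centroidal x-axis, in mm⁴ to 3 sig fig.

I_xx ≈ 1.81 × 10⁷ mm⁴

Decompose the section into non-overlapping parts with the origin at the bottom-left of its bounding rectangle.
Rectangular body: 110 × 80, A = 8 800 mm², y = 40 mm, Ī = 4 693 333 mm⁴.
Semicircular cap: semicircle r = 55, A = 4751.7 mm², y = 103.34 mm, Ī = 1 004 345 mm⁴.
Centroid: ȳ = ΣA·y / ΣA = 62.21 mm.
Transfer each piece to the centroidal x-axis using Ī + A·d² with d = y − 62.21:
  rectangular body: d = -22.21 mm → contributes +9 034 253 mm⁴
  semicircular cap: d = 41.133 mm → contributes +9 043 662 mm⁴
Total I = 18 077 915 mm⁴.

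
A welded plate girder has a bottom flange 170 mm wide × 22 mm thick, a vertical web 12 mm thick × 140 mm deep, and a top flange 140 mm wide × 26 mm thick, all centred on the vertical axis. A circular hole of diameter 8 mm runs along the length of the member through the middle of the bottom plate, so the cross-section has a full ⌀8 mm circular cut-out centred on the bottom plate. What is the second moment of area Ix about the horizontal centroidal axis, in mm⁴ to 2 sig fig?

Break the section into simple shapes (no overlaps), measuring from the bottom-left corner of the bounding box.
Bottom plate: 170 × 22, A = 3 740 mm², y = 11 mm, Ī = 150 847 mm⁴.
Web plate: 12 × 140, A = 1 680 mm², y = 92 mm, Ī = 2 744 000 mm⁴.
Top plate: 140 × 26, A = 3 640 mm², y = 175 mm, Ī = 205 053 mm⁴.
Hole (subtracted): ⌀8, A = 50.27 mm², y = 11 mm, Ī = 201.1 mm⁴.
Centroid: ȳ = ΣA·y / ΣA = 92.36 mm.
Transfer each piece to the horizontal centroidal axis using Ī + A·d² with d = y − 92.36:
  bottom plate: d = -81.36 mm → contributes +24 908 129 mm⁴
  web plate: d = -0.3609 mm → contributes +2 744 219 mm⁴
  top plate: d = 82.64 mm → contributes +25 063 425 mm⁴
  hole: d = -81.36 mm → contributes −332 938 mm⁴
Total I = 52 382 834 mm⁴.

Ix ≈ 5.2 × 10⁷ mm⁴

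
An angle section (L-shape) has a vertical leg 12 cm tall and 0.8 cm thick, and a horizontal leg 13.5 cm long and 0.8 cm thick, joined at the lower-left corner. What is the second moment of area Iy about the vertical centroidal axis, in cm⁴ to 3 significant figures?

Treat the section as a set of non-overlapping primitives; coordinates are from the bounding-box lower-left.
Vertical leg: 0.8 × 12, A = 9.6 cm², x = 0.4 cm, Ī = 0.512 cm⁴.
Horizontal leg (remainder): 12.7 × 0.8, A = 10.16 cm², x = 7.15 cm, Ī = 136.56 cm⁴.
Centroid: x̄ = ΣA·x / ΣA = 3.8706 cm.
Transfer each piece to the vertical centroidal axis using Ī + A·d² with d = x − 3.8706:
  vertical leg: d = -3.4706 cm → contributes +116.15 cm⁴
  horizontal leg (remainder): d = 3.2794 cm → contributes +245.82 cm⁴
Total I = 361.97 cm⁴.

Iy ≈ 362 cm⁴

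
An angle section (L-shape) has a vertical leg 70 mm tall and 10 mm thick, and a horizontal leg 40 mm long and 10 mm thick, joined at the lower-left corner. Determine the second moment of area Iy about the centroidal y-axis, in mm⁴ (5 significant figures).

Iy ≈ 1.1233 × 10⁵ mm⁴

Decompose the section into non-overlapping parts with the origin at the bottom-left of its bounding rectangle.
Vertical leg: 10 × 70, A = 700 mm², x = 5 mm, Ī = 5833.333 mm⁴.
Horizontal leg (remainder): 30 × 10, A = 300 mm², x = 25 mm, Ī = 22 500 mm⁴.
Centroid: x̄ = ΣA·x / ΣA = 11 mm.
Transfer each piece to the centroidal y-axis using Ī + A·d² with d = x − 11:
  vertical leg: d = -6 mm → contributes +31033.33 mm⁴
  horizontal leg (remainder): d = 14 mm → contributes +81 300 mm⁴
Total I = 112333.3 mm⁴.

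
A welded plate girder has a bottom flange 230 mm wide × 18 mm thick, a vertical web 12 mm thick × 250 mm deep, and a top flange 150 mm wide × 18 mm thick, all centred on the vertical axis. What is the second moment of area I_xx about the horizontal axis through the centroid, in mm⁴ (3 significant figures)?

I_xx ≈ 1.35 × 10⁸ mm⁴

Decompose the section into non-overlapping parts with the origin at the bottom-left of its bounding rectangle.
Bottom plate: 230 × 18, A = 4 140 mm², y = 9 mm, Ī = 111 780 mm⁴.
Web plate: 12 × 250, A = 3 000 mm², y = 143 mm, Ī = 15 625 000 mm⁴.
Top plate: 150 × 18, A = 2 700 mm², y = 277 mm, Ī = 72 900 mm⁴.
Centroid: ȳ = ΣA·y / ΣA = 123.39 mm.
Transfer each piece to the horizontal axis through the centroid using Ī + A·d² with d = y − 123.39:
  bottom plate: d = -114.39 mm → contributes +54 284 210 mm⁴
  web plate: d = 19.61 mm → contributes +16 778 628 mm⁴
  top plate: d = 153.61 mm → contributes +63 781 984 mm⁴
Total I = 134 844 821 mm⁴.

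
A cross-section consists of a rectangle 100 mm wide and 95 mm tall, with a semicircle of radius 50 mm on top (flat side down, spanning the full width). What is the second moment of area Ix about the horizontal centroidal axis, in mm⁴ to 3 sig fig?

Treat the section as a set of non-overlapping primitives; coordinates are from the bounding-box lower-left.
Rectangular body: 100 × 95, A = 9 500 mm², y = 47.5 mm, Ī = 7 144 792 mm⁴.
Semicircular cap: semicircle r = 50, A = 3 927 mm², y = 116.22 mm, Ī = 685 981 mm⁴.
Centroid: ȳ = ΣA·y / ΣA = 67.599 mm.
Transfer each piece to the horizontal centroidal axis using Ī + A·d² with d = y − 67.599:
  rectangular body: d = -20.099 mm → contributes +10 982 400 mm⁴
  semicircular cap: d = 48.622 mm → contributes +9 969 750 mm⁴
Total I = 20 952 150 mm⁴.

Ix ≈ 2.10 × 10⁷ mm⁴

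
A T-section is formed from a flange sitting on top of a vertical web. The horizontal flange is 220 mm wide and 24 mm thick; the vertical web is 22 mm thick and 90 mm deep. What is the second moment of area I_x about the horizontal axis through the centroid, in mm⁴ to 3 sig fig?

I_x ≈ 6.27 × 10⁶ mm⁴

Treat the section as a set of non-overlapping primitives; coordinates are from the bounding-box lower-left.
Flange: 220 × 24, A = 5 280 mm², y = 102 mm, Ī = 253 440 mm⁴.
Web: 22 × 90, A = 1 980 mm², y = 45 mm, Ī = 1 336 500 mm⁴.
Centroid: ȳ = ΣA·y / ΣA = 86.455 mm.
Transfer each piece to the horizontal axis through the centroid using Ī + A·d² with d = y − 86.455:
  flange: d = 15.545 mm → contributes +1 529 411 mm⁴
  web: d = -41.455 mm → contributes +4 739 089 mm⁴
Total I = 6 268 500 mm⁴.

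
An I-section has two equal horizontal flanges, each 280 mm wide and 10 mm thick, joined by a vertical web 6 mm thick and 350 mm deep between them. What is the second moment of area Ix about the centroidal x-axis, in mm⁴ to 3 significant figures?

Ix ≈ 2.03 × 10⁸ mm⁴

Treat the section as a set of non-overlapping primitives; coordinates are from the bounding-box lower-left.
Bottom flange: 280 × 10, A = 2 800 mm², y = 5 mm, Ī = 23 333 mm⁴.
Web: 6 × 350, A = 2 100 mm², y = 185 mm, Ī = 21 437 500 mm⁴.
Top flange: 280 × 10, A = 2 800 mm², y = 365 mm, Ī = 23 333 mm⁴.
By symmetry the centroid is at mid-height, ȳ = 185 mm.
Transfer each piece to the centroidal x-axis using Ī + A·d² with d = y − 185:
  bottom flange: d = -180 mm → contributes +90 743 333 mm⁴
  web: d = 0 mm → contributes +21 437 500 mm⁴
  top flange: d = 180 mm → contributes +90 743 333 mm⁴
Total I = 202 924 167 mm⁴.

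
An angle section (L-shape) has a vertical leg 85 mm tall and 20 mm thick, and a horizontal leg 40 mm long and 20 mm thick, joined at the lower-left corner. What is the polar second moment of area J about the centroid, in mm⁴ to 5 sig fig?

J ≈ 1.5784 × 10⁶ mm⁴

Split into non-overlapping primitives; take the origin at the lower-left of the bounding box.
Vertical leg: 20 × 85, A = 1 700 mm², y = 42.5 mm, Ī = 1 023 542 mm⁴.
Horizontal leg (remainder): 20 × 20, A = 400 mm², y = 10 mm, Ī = 13333.33 mm⁴.
Centroid: ȳ = ΣA·y / ΣA = 36.30952 mm.
Transfer each piece to the centroidal x-axis using Ī + A·d² with d = y − 36.30952:
  vertical leg: d = 6.190476 mm → contributes +1 088 689 mm⁴
  horizontal leg (remainder): d = -26.30952 mm → contributes +290209.8 mm⁴
Total I = 1 378 899 mm⁴.
For the y-axis: x̄ = 13.80952 mm.
Repeating about the centroidal y-axis gives I_y = 199523.8 mm⁴.
Polar second moment: J = I_x + I_y = 1 578 423 mm⁴.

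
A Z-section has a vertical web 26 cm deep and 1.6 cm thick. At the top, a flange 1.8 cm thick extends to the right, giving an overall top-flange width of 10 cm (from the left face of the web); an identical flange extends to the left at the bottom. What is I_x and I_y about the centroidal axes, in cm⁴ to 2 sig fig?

I_x ≈ 6800 cm⁴, I_y ≈ 940 cm⁴

Break the section into simple shapes (no overlaps), measuring from the bottom-left corner of the bounding box.
Web: 1.6 × 26, A = 41.6 cm², y = 13 cm, Ī = 2 343 cm⁴.
Top flange (beyond web): 8.4 × 1.8, A = 15.12 cm², y = 25.1 cm, Ī = 4.082 cm⁴.
Bottom flange (beyond web): 8.4 × 1.8, A = 15.12 cm², y = 0.9 cm, Ī = 4.082 cm⁴.
Centroid: ȳ = ΣA·y / ΣA = 13 cm.
Transfer each piece to the centroidal x-axis using Ī + A·d² with d = y − 13:
  web: d = 0 cm → contributes +2 343 cm⁴
  top flange (beyond web): d = 12.1 cm → contributes +2 218 cm⁴
  bottom flange (beyond web): d = -12.1 cm → contributes +2 218 cm⁴
Total I = 6 779 cm⁴.
For the y-axis: x̄ = 9.2 cm.
Repeating about the centroidal y-axis gives I_y = 942.7 cm⁴.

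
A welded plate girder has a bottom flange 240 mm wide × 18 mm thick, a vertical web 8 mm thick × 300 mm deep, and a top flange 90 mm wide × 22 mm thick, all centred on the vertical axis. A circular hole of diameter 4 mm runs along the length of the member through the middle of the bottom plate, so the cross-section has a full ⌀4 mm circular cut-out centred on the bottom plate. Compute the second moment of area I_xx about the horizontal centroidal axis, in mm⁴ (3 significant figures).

I_xx ≈ 1.63 × 10⁸ mm⁴

Decompose the section into non-overlapping parts with the origin at the bottom-left of its bounding rectangle.
Bottom plate: 240 × 18, A = 4 320 mm², y = 9 mm, Ī = 116 640 mm⁴.
Web plate: 8 × 300, A = 2 400 mm², y = 168 mm, Ī = 18 000 000 mm⁴.
Top plate: 90 × 22, A = 1 980 mm², y = 329 mm, Ī = 79 860 mm⁴.
Hole (subtracted): ⌀4, A = 12.566 mm², y = 9 mm, Ī = 12.566 mm⁴.
Centroid: ȳ = ΣA·y / ΣA = 125.86 mm.
Transfer each piece to the horizontal centroidal axis using Ī + A·d² with d = y − 125.86:
  bottom plate: d = -116.86 mm → contributes +59 110 113 mm⁴
  web plate: d = 42.142 mm → contributes +22 262 185 mm⁴
  top plate: d = 203.14 mm → contributes +81 787 512 mm⁴
  hole: d = -116.86 mm → contributes −171 618 mm⁴
Total I = 162 988 192 mm⁴.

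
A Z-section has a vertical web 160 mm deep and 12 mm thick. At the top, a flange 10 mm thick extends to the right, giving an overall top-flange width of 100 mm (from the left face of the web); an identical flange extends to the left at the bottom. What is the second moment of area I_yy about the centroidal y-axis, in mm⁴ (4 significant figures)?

I_yy ≈ 5.559 × 10⁶ mm⁴

Break the section into simple shapes (no overlaps), measuring from the bottom-left corner of the bounding box.
Web: 12 × 160, A = 1 920 mm², x = 94 mm, Ī = 23 040 mm⁴.
Top flange (beyond web): 88 × 10, A = 880 mm², x = 144 mm, Ī = 567 893 mm⁴.
Bottom flange (beyond web): 88 × 10, A = 880 mm², x = 44 mm, Ī = 567 893 mm⁴.
Centroid: x̄ = ΣA·x / ΣA = 94 mm.
Transfer each piece to the centroidal y-axis using Ī + A·d² with d = x − 94:
  web: d = 0 mm → contributes +23 040 mm⁴
  top flange (beyond web): d = 50 mm → contributes +2 767 893 mm⁴
  bottom flange (beyond web): d = -50 mm → contributes +2 767 893 mm⁴
Total I = 5 558 827 mm⁴.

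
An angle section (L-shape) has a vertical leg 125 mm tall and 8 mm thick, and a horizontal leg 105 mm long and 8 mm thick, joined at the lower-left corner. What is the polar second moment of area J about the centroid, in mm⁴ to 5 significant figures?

Treat the section as a set of non-overlapping primitives; coordinates are from the bounding-box lower-left.
Vertical leg: 8 × 125, A = 1 000 mm², y = 62.5 mm, Ī = 1 302 083 mm⁴.
Horizontal leg (remainder): 97 × 8, A = 776 mm², y = 4 mm, Ī = 4138.667 mm⁴.
Centroid: ȳ = ΣA·y / ΣA = 36.93919 mm.
Transfer each piece to the centroidal x-axis using Ī + A·d² with d = y − 36.93919:
  vertical leg: d = 25.56081 mm → contributes +1 955 438 mm⁴
  horizontal leg (remainder): d = -32.93919 mm → contributes +846 091 mm⁴
Total I = 2 801 529 mm⁴.
For the y-axis: x̄ = 26.93919 mm.
Repeating about the centroidal y-axis gives I_y = 1 818 089 mm⁴.
Polar second moment: J = I_x + I_y = 4 619 619 mm⁴.

J ≈ 4.6196 × 10⁶ mm⁴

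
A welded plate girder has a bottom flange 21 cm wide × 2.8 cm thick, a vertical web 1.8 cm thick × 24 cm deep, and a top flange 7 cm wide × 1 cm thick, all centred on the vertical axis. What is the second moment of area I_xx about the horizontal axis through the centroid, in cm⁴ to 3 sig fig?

Treat the section as a set of non-overlapping primitives; coordinates are from the bounding-box lower-left.
Bottom plate: 21 × 2.8, A = 58.8 cm², y = 1.4 cm, Ī = 38.416 cm⁴.
Web plate: 1.8 × 24, A = 43.2 cm², y = 14.8 cm, Ī = 2073.6 cm⁴.
Top plate: 7 × 1, A = 7 cm², y = 27.3 cm, Ī = 0.58333 cm⁴.
Centroid: ȳ = ΣA·y / ΣA = 8.3741 cm.
Transfer each piece to the horizontal axis through the centroid using Ī + A·d² with d = y − 8.3741:
  bottom plate: d = -6.9741 cm → contributes +2898.4 cm⁴
  web plate: d = 6.4259 cm → contributes +3857.4 cm⁴
  top plate: d = 18.926 cm → contributes +2507.9 cm⁴
Total I = 9263.7 cm⁴.

I_xx ≈ 9260 cm⁴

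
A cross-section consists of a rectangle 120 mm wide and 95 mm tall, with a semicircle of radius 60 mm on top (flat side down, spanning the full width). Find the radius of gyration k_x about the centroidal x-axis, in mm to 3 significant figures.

k_x ≈ 42.0 mm

Treat the section as a set of non-overlapping primitives; coordinates are from the bounding-box lower-left.
Rectangular body: 120 × 95, A = 11 400 mm², y = 47.5 mm, Ī = 8 573 750 mm⁴.
Semicircular cap: semicircle r = 60, A = 5654.9 mm², y = 120.46 mm, Ī = 1 422 450 mm⁴.
Centroid: ȳ = ΣA·y / ΣA = 71.693 mm.
Transfer each piece to the centroidal x-axis using Ī + A·d² with d = y − 71.693:
  rectangular body: d = -24.193 mm → contributes +15 246 112 mm⁴
  semicircular cap: d = 48.772 mm → contributes +14 873 683 mm⁴
Total I = 30 119 796 mm⁴.
Radius of gyration: k = √(I/A) = √(30 119 796 / 17 055) = 42.024 mm.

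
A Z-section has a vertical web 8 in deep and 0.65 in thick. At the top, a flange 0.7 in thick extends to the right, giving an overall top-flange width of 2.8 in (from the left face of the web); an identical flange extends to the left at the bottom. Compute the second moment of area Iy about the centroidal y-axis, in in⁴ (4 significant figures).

Iy ≈ 7.242 in⁴

Break the section into simple shapes (no overlaps), measuring from the bottom-left corner of the bounding box.
Web: 0.65 × 8, A = 5.2 in², x = 2.475 in, Ī = 0.183083 in⁴.
Top flange (beyond web): 2.15 × 0.7, A = 1.505 in², x = 3.875 in, Ī = 0.579739 in⁴.
Bottom flange (beyond web): 2.15 × 0.7, A = 1.505 in², x = 1.075 in, Ī = 0.579739 in⁴.
Centroid: x̄ = ΣA·x / ΣA = 2.475 in.
Transfer each piece to the centroidal y-axis using Ī + A·d² with d = x − 2.475:
  web: d = 0 in → contributes +0.183083 in⁴
  top flange (beyond web): d = 1.4 in → contributes +3.52954 in⁴
  bottom flange (beyond web): d = -1.4 in → contributes +3.52954 in⁴
Total I = 7.24216 in⁴.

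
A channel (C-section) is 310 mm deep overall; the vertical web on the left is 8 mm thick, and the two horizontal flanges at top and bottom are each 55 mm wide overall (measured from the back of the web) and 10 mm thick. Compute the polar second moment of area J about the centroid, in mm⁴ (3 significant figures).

J ≈ 4.17 × 10⁷ mm⁴

Break the section into simple shapes (no overlaps), measuring from the bottom-left corner of the bounding box.
Web: 8 × 310, A = 2 480 mm², y = 155 mm, Ī = 19 860 667 mm⁴.
Top flange (beyond web): 47 × 10, A = 470 mm², y = 305 mm, Ī = 3916.7 mm⁴.
Bottom flange (beyond web): 47 × 10, A = 470 mm², y = 5 mm, Ī = 3916.7 mm⁴.
By symmetry the centroid is at mid-height, ȳ = 155 mm.
Transfer each piece to the centroidal x-axis using Ī + A·d² with d = y − 155:
  web: d = 0 mm → contributes +19 860 667 mm⁴
  top flange (beyond web): d = 150 mm → contributes +10 578 917 mm⁴
  bottom flange (beyond web): d = -150 mm → contributes +10 578 917 mm⁴
Total I = 41 018 500 mm⁴.
For the y-axis: x̄ = 11.558 mm.
Repeating about the centroidal y-axis gives I_y = 701 753 mm⁴.
Polar second moment: J = I_x + I_y = 41 720 253 mm⁴.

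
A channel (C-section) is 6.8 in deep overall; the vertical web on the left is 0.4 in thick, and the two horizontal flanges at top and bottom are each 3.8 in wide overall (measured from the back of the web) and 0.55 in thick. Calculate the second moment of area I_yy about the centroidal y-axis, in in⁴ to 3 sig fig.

I_yy ≈ 9.32 in⁴

Split into non-overlapping primitives; take the origin at the lower-left of the bounding box.
Web: 0.4 × 6.8, A = 2.72 in², x = 0.2 in, Ī = 0.036267 in⁴.
Top flange (beyond web): 3.4 × 0.55, A = 1.87 in², x = 2.1 in, Ī = 1.8014 in⁴.
Bottom flange (beyond web): 3.4 × 0.55, A = 1.87 in², x = 2.1 in, Ī = 1.8014 in⁴.
Centroid: x̄ = ΣA·x / ΣA = 1.3 in.
Transfer each piece to the centroidal y-axis using Ī + A·d² with d = x − 1.3:
  web: d = -1.1 in → contributes +3.3275 in⁴
  top flange (beyond web): d = 0.8 in → contributes +2.9982 in⁴
  bottom flange (beyond web): d = 0.8 in → contributes +2.9982 in⁴
Total I = 9.3239 in⁴.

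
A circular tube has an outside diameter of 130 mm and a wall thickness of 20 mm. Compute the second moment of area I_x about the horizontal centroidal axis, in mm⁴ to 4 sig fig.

I_x ≈ 1.080 × 10⁷ mm⁴

Split into non-overlapping primitives; take the origin at the lower-left of the bounding box.
Outer circle: ⌀130, A = 13273.2 mm², y = 65 mm, Ī = 14 019 848 mm⁴.
Bore (subtracted): ⌀90, A = 6361.73 mm², y = 65 mm, Ī = 3 220 623 mm⁴.
By symmetry the centroid is at mid-height, ȳ = 65 mm.
All pieces are centred on the horizontal centroidal axis, so I = ΣĪ (holes subtracted) = 10 799 225 mm⁴.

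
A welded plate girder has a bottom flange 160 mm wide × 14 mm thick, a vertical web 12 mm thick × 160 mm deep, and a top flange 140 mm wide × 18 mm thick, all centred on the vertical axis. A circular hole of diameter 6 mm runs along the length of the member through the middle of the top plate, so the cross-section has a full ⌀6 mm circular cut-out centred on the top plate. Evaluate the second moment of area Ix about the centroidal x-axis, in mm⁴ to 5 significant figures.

Ix ≈ 4.0783 × 10⁷ mm⁴

Split into non-overlapping primitives; take the origin at the lower-left of the bounding box.
Bottom plate: 160 × 14, A = 2 240 mm², y = 7 mm, Ī = 36586.67 mm⁴.
Web plate: 12 × 160, A = 1 920 mm², y = 94 mm, Ī = 4 096 000 mm⁴.
Top plate: 140 × 18, A = 2 520 mm², y = 183 mm, Ī = 68 040 mm⁴.
Hole (subtracted): ⌀6, A = 28.27433 mm², y = 183 mm, Ī = 63.61725 mm⁴.
Centroid: ȳ = ΣA·y / ΣA = 98.0416 mm.
Transfer each piece to the centroidal x-axis using Ī + A·d² with d = y − 98.0416:
  bottom plate: d = -91.0416 mm → contributes +18 602 988 mm⁴
  web plate: d = -4.041595 mm → contributes +4 127 362 mm⁴
  top plate: d = 84.9584 mm → contributes +18 257 225 mm⁴
  hole: d = 84.9584 mm → contributes −204145.8 mm⁴
Total I = 40 783 429 mm⁴.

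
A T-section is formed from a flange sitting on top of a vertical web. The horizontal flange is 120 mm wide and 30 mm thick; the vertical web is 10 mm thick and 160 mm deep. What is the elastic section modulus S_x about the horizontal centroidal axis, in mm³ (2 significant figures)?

Treat the section as a set of non-overlapping primitives; coordinates are from the bounding-box lower-left.
Flange: 120 × 30, A = 3 600 mm², y = 175 mm, Ī = 270 000 mm⁴.
Web: 10 × 160, A = 1 600 mm², y = 80 mm, Ī = 3 413 333 mm⁴.
Centroid: ȳ = ΣA·y / ΣA = 145.8 mm.
Transfer each piece to the horizontal centroidal axis using Ī + A·d² with d = y − 145.8:
  flange: d = 29.23 mm → contributes +3 345 976 mm⁴
  web: d = -65.77 mm → contributes +10 334 280 mm⁴
Total I = 13 680 256 mm⁴.
Extreme fibre distance c = 145.8 mm; S = I/c = 93 849 mm³.

S_x ≈ 9.4 × 10⁴ mm³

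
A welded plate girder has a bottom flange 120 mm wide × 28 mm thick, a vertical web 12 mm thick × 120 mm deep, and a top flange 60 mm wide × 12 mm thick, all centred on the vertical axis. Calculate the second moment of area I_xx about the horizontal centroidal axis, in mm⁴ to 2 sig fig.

Decompose the section into non-overlapping parts with the origin at the bottom-left of its bounding rectangle.
Bottom plate: 120 × 28, A = 3 360 mm², y = 14 mm, Ī = 219 520 mm⁴.
Web plate: 12 × 120, A = 1 440 mm², y = 88 mm, Ī = 1 728 000 mm⁴.
Top plate: 60 × 12, A = 720 mm², y = 154 mm, Ī = 8 640 mm⁴.
Centroid: ȳ = ΣA·y / ΣA = 51.57 mm.
Transfer each piece to the horizontal centroidal axis using Ī + A·d² with d = y − 51.57:
  bottom plate: d = -37.57 mm → contributes +4 960 969 mm⁴
  web plate: d = 36.43 mm → contributes +3 639 590 mm⁴
  top plate: d = 102.4 mm → contributes +7 563 517 mm⁴
Total I = 16 164 077 mm⁴.

I_xx ≈ 1.6 × 10⁷ mm⁴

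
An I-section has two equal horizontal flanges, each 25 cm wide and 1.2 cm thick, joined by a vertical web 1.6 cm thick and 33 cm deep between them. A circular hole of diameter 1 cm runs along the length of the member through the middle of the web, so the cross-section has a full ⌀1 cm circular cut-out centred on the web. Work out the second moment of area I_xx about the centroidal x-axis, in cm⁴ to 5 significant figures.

I_xx ≈ 2.2343 × 10⁴ cm⁴

Decompose the section into non-overlapping parts with the origin at the bottom-left of its bounding rectangle.
Bottom flange: 25 × 1.2, A = 30 cm², y = 0.6 cm, Ī = 3.6 cm⁴.
Web: 1.6 × 33, A = 52.8 cm², y = 17.7 cm, Ī = 4791.6 cm⁴.
Top flange: 25 × 1.2, A = 30 cm², y = 34.8 cm, Ī = 3.6 cm⁴.
Hole (subtracted): ⌀1, A = 0.7853982 cm², y = 17.7 cm, Ī = 0.04908739 cm⁴.
By symmetry the centroid is at mid-height, ȳ = 17.7 cm.
Transfer each piece to the centroidal x-axis using Ī + A·d² with d = y − 17.7:
  bottom flange: d = -17.1 cm → contributes +8775.9 cm⁴
  web: d = 0 cm → contributes +4791.6 cm⁴
  top flange: d = 17.1 cm → contributes +8775.9 cm⁴
  hole: d = 0 cm → contributes −0.04908739 cm⁴
Total I = 22343.35 cm⁴.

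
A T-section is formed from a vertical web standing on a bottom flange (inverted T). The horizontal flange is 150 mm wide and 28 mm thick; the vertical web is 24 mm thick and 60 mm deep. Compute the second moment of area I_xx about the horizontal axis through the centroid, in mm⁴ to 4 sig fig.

I_xx ≈ 2.782 × 10⁶ mm⁴

Break the section into simple shapes (no overlaps), measuring from the bottom-left corner of the bounding box.
Flange: 150 × 28, A = 4 200 mm², y = 14 mm, Ī = 274 400 mm⁴.
Web: 24 × 60, A = 1 440 mm², y = 58 mm, Ī = 432 000 mm⁴.
Centroid: ȳ = ΣA·y / ΣA = 25.234 mm.
Transfer each piece to the horizontal axis through the centroid using Ī + A·d² with d = y − 25.234:
  flange: d = -11.234 mm → contributes +804 456 mm⁴
  web: d = 32.766 mm → contributes +1 977 995 mm⁴
Total I = 2 782 451 mm⁴.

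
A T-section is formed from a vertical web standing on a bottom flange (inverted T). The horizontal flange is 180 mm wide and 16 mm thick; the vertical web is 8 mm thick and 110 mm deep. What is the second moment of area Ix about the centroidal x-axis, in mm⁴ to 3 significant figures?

Break the section into simple shapes (no overlaps), measuring from the bottom-left corner of the bounding box.
Flange: 180 × 16, A = 2 880 mm², y = 8 mm, Ī = 61 440 mm⁴.
Web: 8 × 110, A = 880 mm², y = 71 mm, Ī = 887 333 mm⁴.
Centroid: ȳ = ΣA·y / ΣA = 22.745 mm.
Transfer each piece to the centroidal x-axis using Ī + A·d² with d = y − 22.745:
  flange: d = -14.745 mm → contributes +687 568 mm⁴
  web: d = 48.255 mm → contributes +2 936 480 mm⁴
Total I = 3 624 048 mm⁴.

Ix ≈ 3.62 × 10⁶ mm⁴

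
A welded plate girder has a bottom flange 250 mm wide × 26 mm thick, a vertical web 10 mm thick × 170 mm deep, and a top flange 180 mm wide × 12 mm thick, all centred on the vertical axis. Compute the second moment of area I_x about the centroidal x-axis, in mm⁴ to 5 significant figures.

I_x ≈ 6.6075 × 10⁷ mm⁴

Split into non-overlapping primitives; take the origin at the lower-left of the bounding box.
Bottom plate: 250 × 26, A = 6 500 mm², y = 13 mm, Ī = 366166.7 mm⁴.
Web plate: 10 × 170, A = 1 700 mm², y = 111 mm, Ī = 4 094 167 mm⁴.
Top plate: 180 × 12, A = 2 160 mm², y = 202 mm, Ī = 25 920 mm⁴.
Centroid: ȳ = ΣA·y / ΣA = 68.48649 mm.
Transfer each piece to the centroidal x-axis using Ī + A·d² with d = y − 68.48649:
  bottom plate: d = -55.48649 mm → contributes +20 378 043 mm⁴
  web plate: d = 42.51351 mm → contributes +7 166 745 mm⁴
  top plate: d = 133.5135 mm → contributes +38 529 774 mm⁴
Total I = 66 074 561 mm⁴.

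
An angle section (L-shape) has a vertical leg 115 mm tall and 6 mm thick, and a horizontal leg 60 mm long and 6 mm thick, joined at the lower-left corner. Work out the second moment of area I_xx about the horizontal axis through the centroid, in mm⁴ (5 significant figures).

I_xx ≈ 1.4163 × 10⁶ mm⁴

Break the section into simple shapes (no overlaps), measuring from the bottom-left corner of the bounding box.
Vertical leg: 6 × 115, A = 690 mm², y = 57.5 mm, Ī = 760437.5 mm⁴.
Horizontal leg (remainder): 54 × 6, A = 324 mm², y = 3 mm, Ī = 972 mm⁴.
Centroid: ȳ = ΣA·y / ΣA = 40.0858 mm.
Transfer each piece to the horizontal axis through the centroid using Ī + A·d² with d = y − 40.0858:
  vertical leg: d = 17.4142 mm → contributes +969 683 mm⁴
  horizontal leg (remainder): d = -37.0858 mm → contributes +446587.5 mm⁴
Total I = 1 416 271 mm⁴.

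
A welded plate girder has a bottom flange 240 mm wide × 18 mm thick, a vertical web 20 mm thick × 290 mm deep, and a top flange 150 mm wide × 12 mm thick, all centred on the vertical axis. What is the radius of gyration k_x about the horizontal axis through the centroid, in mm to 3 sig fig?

Treat the section as a set of non-overlapping primitives; coordinates are from the bounding-box lower-left.
Bottom plate: 240 × 18, A = 4 320 mm², y = 9 mm, Ī = 116 640 mm⁴.
Web plate: 20 × 290, A = 5 800 mm², y = 163 mm, Ī = 40 648 333 mm⁴.
Top plate: 150 × 12, A = 1 800 mm², y = 314 mm, Ī = 21 600 mm⁴.
Centroid: ȳ = ΣA·y / ΣA = 129.99 mm.
Transfer each piece to the horizontal axis through the centroid using Ī + A·d² with d = y − 129.99:
  bottom plate: d = -120.99 mm → contributes +63 355 236 mm⁴
  web plate: d = 33.01 mm → contributes +46 968 388 mm⁴
  top plate: d = 184.01 mm → contributes +60 969 069 mm⁴
Total I = 171 292 692 mm⁴.
Radius of gyration: k = √(I/A) = √(171 292 692 / 11 920) = 119.88 mm.

k_x ≈ 120 mm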